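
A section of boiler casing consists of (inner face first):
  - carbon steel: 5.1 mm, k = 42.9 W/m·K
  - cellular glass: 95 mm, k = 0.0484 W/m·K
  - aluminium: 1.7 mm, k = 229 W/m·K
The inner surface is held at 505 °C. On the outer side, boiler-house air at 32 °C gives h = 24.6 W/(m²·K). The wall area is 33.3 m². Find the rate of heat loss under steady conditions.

Series thermal resistances:
R_carbon steel = L/(kA) = 0.0051/(42.9×33.3) = 3.57×10^-6 K/W
R_cellular glass = L/(kA) = 0.095/(0.0484×33.3) = 0.05894 K/W
R_aluminium = L/(kA) = 0.0017/(229×33.3) = 2.229×10^-7 K/W
R_outer film = 1/(h_o·A) = 1/(24.6×33.3) = 0.001221 K/W
R_total = 0.06017 K/W
Q = ΔT / R_total = 473 / 0.06017

Q ≈ 7860 W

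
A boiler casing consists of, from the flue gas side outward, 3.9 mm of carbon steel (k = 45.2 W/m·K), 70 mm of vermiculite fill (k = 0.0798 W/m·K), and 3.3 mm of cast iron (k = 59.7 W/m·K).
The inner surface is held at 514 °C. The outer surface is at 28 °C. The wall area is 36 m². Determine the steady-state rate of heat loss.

Using the resistance-network approach (series):
R_carbon steel = L/(kA) = 0.0039/(45.2×36) = 2.397×10^-6 K/W
R_vermiculite fill = L/(kA) = 0.07/(0.0798×36) = 0.02437 K/W
R_cast iron = L/(kA) = 0.0033/(59.7×36) = 1.535×10^-6 K/W
R_total = 0.02437 K/W
Q = ΔT / R_total = 486 / 0.02437

Q ≈ 19900 W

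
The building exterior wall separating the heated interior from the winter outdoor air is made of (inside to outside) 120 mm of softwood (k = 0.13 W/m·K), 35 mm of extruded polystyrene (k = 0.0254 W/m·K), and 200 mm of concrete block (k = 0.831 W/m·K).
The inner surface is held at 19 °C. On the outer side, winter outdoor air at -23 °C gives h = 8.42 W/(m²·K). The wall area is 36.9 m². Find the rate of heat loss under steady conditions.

Q ≈ 583 W

Series thermal resistances:
R_softwood = L/(kA) = 0.12/(0.13×36.9) = 0.02502 K/W
R_extruded polystyrene = L/(kA) = 0.035/(0.0254×36.9) = 0.03734 K/W
R_concrete block = L/(kA) = 0.2/(0.831×36.9) = 0.006522 K/W
R_outer film = 1/(h_o·A) = 1/(8.42×36.9) = 0.003219 K/W
R_total = 0.0721 K/W
Q = ΔT / R_total = 42 / 0.0721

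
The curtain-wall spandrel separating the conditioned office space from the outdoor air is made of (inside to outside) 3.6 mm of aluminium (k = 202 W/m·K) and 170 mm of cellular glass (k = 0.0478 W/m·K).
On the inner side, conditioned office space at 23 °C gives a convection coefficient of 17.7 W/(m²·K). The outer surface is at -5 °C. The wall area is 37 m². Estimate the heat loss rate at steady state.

Q ≈ 287 W

Series thermal resistances:
R_inner film = 1/(h_i·A) = 1/(17.7×37) = 0.001527 K/W
R_aluminium = L/(kA) = 0.0036/(202×37) = 4.817×10^-7 K/W
R_cellular glass = L/(kA) = 0.17/(0.0478×37) = 0.09612 K/W
R_total = 0.09765 K/W
Q = ΔT / R_total = 28 / 0.09765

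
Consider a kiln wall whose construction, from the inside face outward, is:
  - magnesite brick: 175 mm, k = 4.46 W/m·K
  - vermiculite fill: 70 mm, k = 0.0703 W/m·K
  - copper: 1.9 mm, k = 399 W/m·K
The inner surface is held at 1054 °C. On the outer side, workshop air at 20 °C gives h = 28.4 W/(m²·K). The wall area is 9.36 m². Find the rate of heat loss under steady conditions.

Q ≈ 9040 W

Model the wall as resistances in series:
R_magnesite brick = L/(kA) = 0.175/(4.46×9.36) = 0.004192 K/W
R_vermiculite fill = L/(kA) = 0.07/(0.0703×9.36) = 0.1064 K/W
R_copper = L/(kA) = 0.0019/(399×9.36) = 5.088×10^-7 K/W
R_outer film = 1/(h_o·A) = 1/(28.4×9.36) = 0.003762 K/W
R_total = 0.1143 K/W
Q = ΔT / R_total = 1034 / 0.1143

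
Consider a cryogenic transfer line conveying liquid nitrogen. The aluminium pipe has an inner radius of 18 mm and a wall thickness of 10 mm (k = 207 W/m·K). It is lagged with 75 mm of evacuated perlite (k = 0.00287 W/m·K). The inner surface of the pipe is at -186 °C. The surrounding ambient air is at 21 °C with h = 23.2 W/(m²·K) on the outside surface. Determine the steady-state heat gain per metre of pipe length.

Cylindrical conduction, so R = ln(r₂/r₁)/(2πkL) per layer, in series:
R_aluminium pipe wall = ln(28/18)/(2π×207×1) = 3.397×10^-4 K/W
R_evacuated perlite = ln(103/28)/(2π×0.00287×1) = 72.23 K/W
R_outer film = 1/(h_o·2πr_oL) = 1/(23.2×2π×0.103×1) = 0.0666 K/W
R_total = 72.3 K/W
Q = ΔT/R_total = 207/72.3

q′ ≈ 2.86 W/m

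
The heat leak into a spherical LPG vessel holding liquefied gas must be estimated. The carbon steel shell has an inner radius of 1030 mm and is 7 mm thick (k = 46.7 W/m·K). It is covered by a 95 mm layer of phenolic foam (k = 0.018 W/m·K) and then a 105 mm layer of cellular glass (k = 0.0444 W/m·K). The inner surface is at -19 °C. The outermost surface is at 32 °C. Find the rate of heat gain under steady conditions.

For a spherical shell R = (1/r₁ − 1/r₂)/(4πk); film R = 1/(h·4πr²). In series:
R_carbon steel shell = (1/1.03 − 1/1.037)/(4π×46.7) = 1.117×10^-5 K/W
R_phenolic foam = (1/1.037 − 1/1.132)/(4π×0.018) = 0.3578 K/W
R_cellular glass = (1/1.132 − 1/1.237)/(4π×0.0444) = 0.1344 K/W
R_total = 0.4922 K/W
Q = ΔT/R_total = 51/0.4922

Q ≈ 104 W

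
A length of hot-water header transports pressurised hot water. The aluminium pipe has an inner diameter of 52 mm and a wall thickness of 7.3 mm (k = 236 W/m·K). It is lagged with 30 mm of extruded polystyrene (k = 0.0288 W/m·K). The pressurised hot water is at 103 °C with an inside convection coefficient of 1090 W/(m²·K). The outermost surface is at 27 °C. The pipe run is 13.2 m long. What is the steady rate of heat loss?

Q ≈ 282 W

For a radial system each layer contributes R = ln(r_out/r_in)/(2πkL); films add R = 1/(hA).
R_inner film = 1/(h_i·2πr₁L) = 1/(1090×2π×0.026×13.2) = 4.254×10^-4 K/W
R_aluminium pipe wall = ln(33.3/26)/(2π×236×13.2) = 1.264×10^-5 K/W
R_extruded polystyrene = ln(63.3/33.3)/(2π×0.0288×13.2) = 0.2689 K/W
R_total = 0.2694 K/W
Q = ΔT/R_total = 76/0.2694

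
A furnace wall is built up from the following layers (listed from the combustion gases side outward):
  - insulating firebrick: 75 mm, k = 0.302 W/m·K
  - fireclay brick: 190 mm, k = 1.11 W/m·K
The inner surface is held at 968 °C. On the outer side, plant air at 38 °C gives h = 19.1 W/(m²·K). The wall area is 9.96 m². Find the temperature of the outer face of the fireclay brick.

T ≈ 141 °C

Series thermal resistances:
R_insulating firebrick = L/(kA) = 0.075/(0.302×9.96) = 0.02493 K/W
R_fireclay brick = L/(kA) = 0.19/(1.11×9.96) = 0.01719 K/W
R_outer film = 1/(h_o·A) = 1/(19.1×9.96) = 0.005257 K/W
R_total = 0.04738 K/W;  Q = ΔT/R_total = 930/0.04738 = 19630 W
T_interface = T_inner − Q·ΣR(inner→interface) = 968 − 19600×0.04212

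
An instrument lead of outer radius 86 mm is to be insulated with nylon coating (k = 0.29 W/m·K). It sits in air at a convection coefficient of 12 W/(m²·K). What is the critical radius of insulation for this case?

For a cylinder r_cr = k/h = 0.29/12
r_cr = 24.2 mm; since the bare radius (86 mm) is above r_cr, any added insulation will reduce heat loss.

r_cr ≈ 24.2 mm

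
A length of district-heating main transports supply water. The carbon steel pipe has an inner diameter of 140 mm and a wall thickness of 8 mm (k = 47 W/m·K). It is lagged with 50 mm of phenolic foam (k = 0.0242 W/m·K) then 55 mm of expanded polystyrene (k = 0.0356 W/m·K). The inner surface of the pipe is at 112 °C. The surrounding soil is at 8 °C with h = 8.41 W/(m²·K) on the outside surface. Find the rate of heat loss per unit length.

q′ ≈ 21 W/m

Radial resistances (cylindrical: R_cond = ln(r_o/r_i)/(2πkL), R_conv = 1/(h·2πrL)):
R_carbon steel pipe wall = ln(78/70)/(2π×47×1) = 3.664×10^-4 K/W
R_phenolic foam = ln(128/78)/(2π×0.0242×1) = 3.258 K/W
R_expanded polystyrene = ln(183/128)/(2π×0.0356×1) = 1.598 K/W
R_outer film = 1/(h_o·2πr_oL) = 1/(8.41×2π×0.183×1) = 0.1034 K/W
R_total = 4.959 K/W
Q = ΔT/R_total = 104/4.959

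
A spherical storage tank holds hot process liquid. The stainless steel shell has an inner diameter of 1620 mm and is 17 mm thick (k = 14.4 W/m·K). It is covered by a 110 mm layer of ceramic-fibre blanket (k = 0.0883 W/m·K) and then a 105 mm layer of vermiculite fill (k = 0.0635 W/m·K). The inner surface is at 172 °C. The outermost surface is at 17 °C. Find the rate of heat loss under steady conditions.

Q ≈ 590 W

Radial (spherical) resistances in series:
R_stainless steel shell = (1/0.81 − 1/0.827)/(4π×14.4) = 1.402×10^-4 K/W
R_ceramic-fibre blanket = (1/0.827 − 1/0.937)/(4π×0.0883) = 0.1279 K/W
R_vermiculite fill = (1/0.937 − 1/1.042)/(4π×0.0635) = 0.1348 K/W
R_total = 0.2628 K/W
Q = ΔT/R_total = 155/0.2628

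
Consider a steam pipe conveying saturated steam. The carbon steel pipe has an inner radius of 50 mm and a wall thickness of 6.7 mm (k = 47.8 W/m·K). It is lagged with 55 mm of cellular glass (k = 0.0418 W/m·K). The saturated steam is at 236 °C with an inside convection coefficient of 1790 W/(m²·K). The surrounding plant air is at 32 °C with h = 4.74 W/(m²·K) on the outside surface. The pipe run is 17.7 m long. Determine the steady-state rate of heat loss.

Q ≈ 1250 W

Per-layer cylindrical resistances, series-summed:
R_inner film = 1/(h_i·2πr₁L) = 1/(1790×2π×0.05×17.7) = 1.005×10^-4 K/W
R_carbon steel pipe wall = ln(56.7/50)/(2π×47.8×17.7) = 2.366×10^-5 K/W
R_cellular glass = ln(111.7/56.7)/(2π×0.0418×17.7) = 0.1459 K/W
R_outer film = 1/(h_o·2πr_oL) = 1/(4.74×2π×0.1117×17.7) = 0.01698 K/W
R_total = 0.163 K/W
Q = ΔT/R_total = 204/0.163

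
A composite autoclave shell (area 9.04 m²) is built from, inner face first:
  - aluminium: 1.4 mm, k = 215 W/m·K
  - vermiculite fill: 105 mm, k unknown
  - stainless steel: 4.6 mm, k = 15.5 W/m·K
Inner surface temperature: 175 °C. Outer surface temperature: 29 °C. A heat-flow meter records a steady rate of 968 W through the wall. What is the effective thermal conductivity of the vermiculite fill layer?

Treating each layer as a thermal resistance in series:
R_aluminium = L/(kA) = 0.0014/(215×9.04) = 7.203×10^-7 K/W
R_stainless steel = L/(kA) = 0.0046/(15.5×9.04) = 3.283×10^-5 K/W
Sum of known resistances R_other = 3.355×10^-5 K/W
Total R = ΔT/Q = 146/968 = 0.1508 K/W
R_vermiculite fill = R_total − R_other = 0.1508 K/W
k = L/(R·A) = 0.105/(0.1508×9.04)

k ≈ 0.077 W/(m·K)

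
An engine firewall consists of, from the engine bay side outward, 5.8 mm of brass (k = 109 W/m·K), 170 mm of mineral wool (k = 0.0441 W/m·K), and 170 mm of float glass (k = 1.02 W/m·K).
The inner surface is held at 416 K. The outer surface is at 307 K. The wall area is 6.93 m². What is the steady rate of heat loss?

Treating each layer as a thermal resistance in series:
R_brass = L/(kA) = 0.0058/(109×6.93) = 7.678×10^-6 K/W
R_mineral wool = L/(kA) = 0.17/(0.0441×6.93) = 0.5563 K/W
R_float glass = L/(kA) = 0.17/(1.02×6.93) = 0.02405 K/W
R_total = 0.5803 K/W
Q = ΔT / R_total = 109 / 0.5803

Q ≈ 188 W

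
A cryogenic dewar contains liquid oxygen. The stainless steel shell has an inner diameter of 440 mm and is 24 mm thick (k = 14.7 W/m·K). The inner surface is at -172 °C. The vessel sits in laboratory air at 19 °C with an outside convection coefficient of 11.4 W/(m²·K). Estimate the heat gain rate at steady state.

Radial (spherical) resistances in series:
R_stainless steel shell = (1/0.22 − 1/0.244)/(4π×14.7) = 0.00242 K/W
R_outer film = 1/(h·4πr_o²) = 1/(11.4×4π×0.244²) = 0.1172 K/W
R_total = 0.1197 K/W
Q = ΔT/R_total = 191/0.1197

Q ≈ 1600 W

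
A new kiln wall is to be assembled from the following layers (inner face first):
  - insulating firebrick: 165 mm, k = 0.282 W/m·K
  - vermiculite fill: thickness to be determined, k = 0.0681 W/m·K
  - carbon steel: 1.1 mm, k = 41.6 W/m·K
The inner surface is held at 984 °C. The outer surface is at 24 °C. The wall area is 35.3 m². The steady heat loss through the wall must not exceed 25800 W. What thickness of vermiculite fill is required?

Thermal resistances in series:
R_insulating firebrick = L/(kA) = 0.165/(0.282×35.3) = 0.01658 K/W
R_carbon steel = L/(kA) = 0.0011/(41.6×35.3) = 7.491×10^-7 K/W
Sum of the known resistances R_other = 0.01658 K/W
Required total resistance R_tot = ΔT/Q_allow = 960/25800 = 0.03721 K/W
R_vermiculite fill = R_tot − R_other = 0.02063 K/W
L = R·k·A = 0.02063×0.0681×35.3

L ≈ 49.6 mm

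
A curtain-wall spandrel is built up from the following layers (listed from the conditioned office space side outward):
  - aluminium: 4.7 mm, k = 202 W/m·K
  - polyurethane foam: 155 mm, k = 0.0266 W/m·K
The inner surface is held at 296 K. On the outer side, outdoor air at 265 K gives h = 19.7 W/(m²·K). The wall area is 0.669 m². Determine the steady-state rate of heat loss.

Series thermal resistances:
R_aluminium = L/(kA) = 0.0047/(202×0.669) = 3.478×10^-5 K/W
R_polyurethane foam = L/(kA) = 0.155/(0.0266×0.669) = 8.71 K/W
R_outer film = 1/(h_o·A) = 1/(19.7×0.669) = 0.07588 K/W
R_total = 8.786 K/W
Q = ΔT / R_total = 31 / 8.786

Q ≈ 3.53 W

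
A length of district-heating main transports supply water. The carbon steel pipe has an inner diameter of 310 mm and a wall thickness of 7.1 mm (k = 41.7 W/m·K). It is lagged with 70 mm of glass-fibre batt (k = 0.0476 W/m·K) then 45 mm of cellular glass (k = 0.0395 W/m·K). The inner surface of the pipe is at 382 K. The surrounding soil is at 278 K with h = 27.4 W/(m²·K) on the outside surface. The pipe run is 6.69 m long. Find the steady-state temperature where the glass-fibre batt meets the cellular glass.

T ≈ 317 K

Radial resistances (cylindrical: R_cond = ln(r_o/r_i)/(2πkL), R_conv = 1/(h·2πrL)):
R_carbon steel pipe wall = ln(162.1/155)/(2π×41.7×6.69) = 2.555×10^-5 K/W
R_glass-fibre batt = ln(232.1/162.1)/(2π×0.0476×6.69) = 0.1794 K/W
R_cellular glass = ln(277.1/232.1)/(2π×0.0395×6.69) = 0.1067 K/W
R_outer film = 1/(h_o·2πr_oL) = 1/(27.4×2π×0.2771×6.69) = 0.003133 K/W
R_total = 0.2893 K/W
Q = ΔT/R_total = 104/0.2893
Q = 360 W
T_interface = T_inner − Q·ΣR(inner→interface) = 382 − 360×0.1794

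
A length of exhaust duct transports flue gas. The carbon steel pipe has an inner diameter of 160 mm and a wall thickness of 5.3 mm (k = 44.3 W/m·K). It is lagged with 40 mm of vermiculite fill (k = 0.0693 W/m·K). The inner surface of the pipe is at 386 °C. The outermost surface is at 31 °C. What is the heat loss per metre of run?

Per-layer cylindrical resistances, series-summed:
R_carbon steel pipe wall = ln(85.3/80)/(2π×44.3×1) = 2.305×10^-4 K/W
R_vermiculite fill = ln(125.3/85.3)/(2π×0.0693×1) = 0.8831 K/W
R_total = 0.8834 K/W
Q = ΔT/R_total = 355/0.8834

q′ ≈ 402 W/m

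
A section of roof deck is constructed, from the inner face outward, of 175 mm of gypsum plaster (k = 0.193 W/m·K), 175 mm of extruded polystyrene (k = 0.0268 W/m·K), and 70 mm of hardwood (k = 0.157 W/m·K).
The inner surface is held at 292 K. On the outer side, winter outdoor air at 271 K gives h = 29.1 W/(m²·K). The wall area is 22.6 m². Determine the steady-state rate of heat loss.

Model the wall as resistances in series:
R_gypsum plaster = L/(kA) = 0.175/(0.193×22.6) = 0.04012 K/W
R_extruded polystyrene = L/(kA) = 0.175/(0.0268×22.6) = 0.2889 K/W
R_hardwood = L/(kA) = 0.07/(0.157×22.6) = 0.01973 K/W
R_outer film = 1/(h_o·A) = 1/(29.1×22.6) = 0.001521 K/W
R_total = 0.3503 K/W
Q = ΔT / R_total = 21 / 0.3503

Q ≈ 59.9 W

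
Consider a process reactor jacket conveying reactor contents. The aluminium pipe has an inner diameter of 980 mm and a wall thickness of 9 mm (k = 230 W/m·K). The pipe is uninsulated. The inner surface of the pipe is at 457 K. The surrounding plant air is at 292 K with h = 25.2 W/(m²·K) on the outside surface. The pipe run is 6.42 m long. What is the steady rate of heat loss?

Q ≈ 83600 W

For a radial system each layer contributes R = ln(r_out/r_in)/(2πkL); films add R = 1/(hA).
R_aluminium pipe wall = ln(499/490)/(2π×230×6.42) = 1.962×10^-6 K/W
R_outer film = 1/(h_o·2πr_oL) = 1/(25.2×2π×0.499×6.42) = 0.001971 K/W
R_total = 0.001973 K/W
Q = ΔT/R_total = 165/0.001973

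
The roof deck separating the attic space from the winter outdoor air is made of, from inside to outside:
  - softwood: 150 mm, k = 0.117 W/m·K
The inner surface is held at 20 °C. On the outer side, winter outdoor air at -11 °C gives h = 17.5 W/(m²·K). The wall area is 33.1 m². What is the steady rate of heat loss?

Series thermal resistances:
R_softwood = L/(kA) = 0.15/(0.117×33.1) = 0.03873 K/W
R_outer film = 1/(h_o·A) = 1/(17.5×33.1) = 0.001726 K/W
R_total = 0.04046 K/W
Q = ΔT / R_total = 31 / 0.04046

Q ≈ 766 W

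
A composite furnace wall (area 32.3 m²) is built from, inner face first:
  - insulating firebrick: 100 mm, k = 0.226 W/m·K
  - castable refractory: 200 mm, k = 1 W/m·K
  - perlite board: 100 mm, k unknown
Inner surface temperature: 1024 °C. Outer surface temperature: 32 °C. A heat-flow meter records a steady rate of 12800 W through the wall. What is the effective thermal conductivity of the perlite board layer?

Series thermal resistances:
R_insulating firebrick = L/(kA) = 0.1/(0.226×32.3) = 0.0137 K/W
R_castable refractory = L/(kA) = 0.2/(1×32.3) = 0.006192 K/W
Sum of known resistances R_other = 0.01989 K/W
Total R = ΔT/Q = 992/12800 = 0.0775 K/W
R_perlite board = R_total − R_other = 0.05761 K/W
k = L/(R·A) = 0.1/(0.05761×32.3)

k ≈ 0.0537 W/(m·K)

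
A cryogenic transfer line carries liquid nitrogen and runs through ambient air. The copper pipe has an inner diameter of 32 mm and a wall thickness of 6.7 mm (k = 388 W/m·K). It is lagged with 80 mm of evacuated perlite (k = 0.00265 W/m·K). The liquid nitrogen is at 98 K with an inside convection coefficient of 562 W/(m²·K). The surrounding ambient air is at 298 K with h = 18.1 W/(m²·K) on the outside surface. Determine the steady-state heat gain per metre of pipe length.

q′ ≈ 2.2 W/m

Per-layer cylindrical resistances, series-summed:
R_inner film = 1/(h_i·2πr₁L) = 1/(562×2π×0.016×1) = 0.0177 K/W
R_copper pipe wall = ln(22.7/16)/(2π×388×1) = 1.435×10^-4 K/W
R_evacuated perlite = ln(102.7/22.7)/(2π×0.00265×1) = 90.66 K/W
R_outer film = 1/(h_o·2πr_oL) = 1/(18.1×2π×0.1027×1) = 0.08562 K/W
R_total = 90.76 K/W
Q = ΔT/R_total = 200/90.76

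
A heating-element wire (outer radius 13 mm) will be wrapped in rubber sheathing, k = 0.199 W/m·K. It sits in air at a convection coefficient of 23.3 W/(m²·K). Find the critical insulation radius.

For a cylinder r_cr = k/h = 0.199/23.3
r_cr = 8.54 mm; since the bare radius (13 mm) is above r_cr, any added insulation will reduce heat loss.

r_cr ≈ 8.54 mm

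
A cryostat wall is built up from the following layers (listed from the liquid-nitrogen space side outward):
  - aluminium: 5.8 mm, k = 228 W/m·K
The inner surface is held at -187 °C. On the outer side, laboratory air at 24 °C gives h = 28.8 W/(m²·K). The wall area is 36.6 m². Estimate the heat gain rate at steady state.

Q ≈ 222000 W

Using the resistance-network approach (series):
R_aluminium = L/(kA) = 0.0058/(228×36.6) = 6.95×10^-7 K/W
R_outer film = 1/(h_o·A) = 1/(28.8×36.6) = 9.487×10^-4 K/W
R_total = 9.494×10^-4 K/W
Q = ΔT / R_total = 211 / 9.494×10^-4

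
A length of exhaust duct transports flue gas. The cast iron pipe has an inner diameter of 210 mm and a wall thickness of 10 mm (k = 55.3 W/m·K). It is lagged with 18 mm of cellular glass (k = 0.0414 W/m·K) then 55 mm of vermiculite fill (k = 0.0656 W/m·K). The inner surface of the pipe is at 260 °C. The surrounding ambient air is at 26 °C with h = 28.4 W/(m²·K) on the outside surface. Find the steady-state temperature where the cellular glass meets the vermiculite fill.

T ≈ 168 °C

Per-layer cylindrical resistances, series-summed:
R_cast iron pipe wall = ln(115/105)/(2π×55.3×1) = 2.618×10^-4 K/W
R_cellular glass = ln(133/115)/(2π×0.0414×1) = 0.559 K/W
R_vermiculite fill = ln(188/133)/(2π×0.0656×1) = 0.8397 K/W
R_outer film = 1/(h_o·2πr_oL) = 1/(28.4×2π×0.188×1) = 0.02981 K/W
R_total = 1.429 K/W
Q = ΔT/R_total = 234/1.429
Q = 164 W/m
T_interface = T_inner − Q·ΣR(inner→interface) = 260 − 164×0.5593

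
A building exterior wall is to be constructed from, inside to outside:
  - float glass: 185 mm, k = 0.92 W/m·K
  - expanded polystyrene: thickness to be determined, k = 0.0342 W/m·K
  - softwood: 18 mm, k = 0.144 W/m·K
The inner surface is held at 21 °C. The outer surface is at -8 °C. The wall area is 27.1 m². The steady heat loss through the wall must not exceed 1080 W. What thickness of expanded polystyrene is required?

Model the wall as resistances in series:
R_float glass = L/(kA) = 0.185/(0.92×27.1) = 0.00742 K/W
R_softwood = L/(kA) = 0.018/(0.144×27.1) = 0.004613 K/W
Sum of the known resistances R_other = 0.01203 K/W
Required total resistance R_tot = ΔT/Q_allow = 29/1080 = 0.02685 K/W
R_expanded polystyrene = R_tot − R_other = 0.01482 K/W
L = R·k·A = 0.01482×0.0342×27.1

L ≈ 13.7 mm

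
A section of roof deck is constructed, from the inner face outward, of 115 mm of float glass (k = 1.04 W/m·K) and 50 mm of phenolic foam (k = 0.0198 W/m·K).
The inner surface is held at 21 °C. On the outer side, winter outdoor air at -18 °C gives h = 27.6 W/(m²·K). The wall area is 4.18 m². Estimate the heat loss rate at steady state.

Q ≈ 61 W

Thermal resistances in series:
R_float glass = L/(kA) = 0.115/(1.04×4.18) = 0.02645 K/W
R_phenolic foam = L/(kA) = 0.05/(0.0198×4.18) = 0.6041 K/W
R_outer film = 1/(h_o·A) = 1/(27.6×4.18) = 0.008668 K/W
R_total = 0.6392 K/W
Q = ΔT / R_total = 39 / 0.6392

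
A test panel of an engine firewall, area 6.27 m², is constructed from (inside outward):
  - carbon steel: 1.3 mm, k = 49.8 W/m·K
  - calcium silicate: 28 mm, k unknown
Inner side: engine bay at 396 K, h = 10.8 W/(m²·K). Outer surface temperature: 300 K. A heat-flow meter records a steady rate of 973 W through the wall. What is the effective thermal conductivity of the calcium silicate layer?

k ≈ 0.0532 W/(m·K)

Model the wall as resistances in series:
R_inner film = 1/(h_i·A) = 1/(10.8×6.27) = 0.01477 K/W
R_carbon steel = L/(kA) = 0.0013/(49.8×6.27) = 4.163×10^-6 K/W
Sum of known resistances R_other = 0.01477 K/W
Total R = ΔT/Q = 96/973 = 0.09866 K/W
R_calcium silicate = R_total − R_other = 0.08389 K/W
k = L/(R·A) = 0.028/(0.08389×6.27)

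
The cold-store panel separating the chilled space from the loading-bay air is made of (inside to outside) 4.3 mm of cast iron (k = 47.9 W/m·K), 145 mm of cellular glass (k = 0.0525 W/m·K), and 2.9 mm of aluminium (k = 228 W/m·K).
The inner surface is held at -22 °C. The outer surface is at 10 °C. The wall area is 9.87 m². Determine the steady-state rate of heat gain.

Q ≈ 114 W

Using the resistance-network approach (series):
R_cast iron = L/(kA) = 0.0043/(47.9×9.87) = 9.095×10^-6 K/W
R_cellular glass = L/(kA) = 0.145/(0.0525×9.87) = 0.2798 K/W
R_aluminium = L/(kA) = 0.0029/(228×9.87) = 1.289×10^-6 K/W
R_total = 0.2798 K/W
Q = ΔT / R_total = 32 / 0.2798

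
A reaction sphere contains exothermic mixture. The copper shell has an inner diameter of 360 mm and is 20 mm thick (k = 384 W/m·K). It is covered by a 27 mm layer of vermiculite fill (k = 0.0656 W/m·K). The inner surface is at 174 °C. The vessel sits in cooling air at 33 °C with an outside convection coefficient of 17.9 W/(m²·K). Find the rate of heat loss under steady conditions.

Q ≈ 175 W

Spherical conduction: R = (1/r_in − 1/r_out)/(4πk) per layer; series-sum.
R_copper shell = (1/0.18 − 1/0.2)/(4π×384) = 1.151×10^-4 K/W
R_vermiculite fill = (1/0.2 − 1/0.227)/(4π×0.0656) = 0.7214 K/W
R_outer film = 1/(h·4πr_o²) = 1/(17.9×4π×0.227²) = 0.08628 K/W
R_total = 0.8078 K/W
Q = ΔT/R_total = 141/0.8078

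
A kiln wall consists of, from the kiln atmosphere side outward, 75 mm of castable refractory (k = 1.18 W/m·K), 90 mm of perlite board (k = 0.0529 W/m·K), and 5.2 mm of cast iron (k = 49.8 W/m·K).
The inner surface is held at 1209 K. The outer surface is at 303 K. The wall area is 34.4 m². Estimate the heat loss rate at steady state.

Q ≈ 17700 W

Treating each layer as a thermal resistance in series:
R_castable refractory = L/(kA) = 0.075/(1.18×34.4) = 0.001848 K/W
R_perlite board = L/(kA) = 0.09/(0.0529×34.4) = 0.04946 K/W
R_cast iron = L/(kA) = 0.0052/(49.8×34.4) = 3.035×10^-6 K/W
R_total = 0.05131 K/W
Q = ΔT / R_total = 906 / 0.05131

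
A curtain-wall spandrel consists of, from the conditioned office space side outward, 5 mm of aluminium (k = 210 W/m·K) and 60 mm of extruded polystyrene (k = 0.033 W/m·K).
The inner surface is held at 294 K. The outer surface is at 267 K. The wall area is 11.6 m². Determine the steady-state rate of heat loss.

Thermal resistances in series:
R_aluminium = L/(kA) = 0.005/(210×11.6) = 2.053×10^-6 K/W
R_extruded polystyrene = L/(kA) = 0.06/(0.033×11.6) = 0.1567 K/W
R_total = 0.1567 K/W
Q = ΔT / R_total = 27 / 0.1567

Q ≈ 172 W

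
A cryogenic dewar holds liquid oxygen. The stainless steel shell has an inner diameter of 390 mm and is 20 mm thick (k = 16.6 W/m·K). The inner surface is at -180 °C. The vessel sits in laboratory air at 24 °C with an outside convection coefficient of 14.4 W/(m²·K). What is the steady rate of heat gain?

Q ≈ 1670 W

For a spherical shell R = (1/r₁ − 1/r₂)/(4πk); film R = 1/(h·4πr²). In series:
R_stainless steel shell = (1/0.195 − 1/0.215)/(4π×16.6) = 0.002287 K/W
R_outer film = 1/(h·4πr_o²) = 1/(14.4×4π×0.215²) = 0.1196 K/W
R_total = 0.1218 K/W
Q = ΔT/R_total = 204/0.1218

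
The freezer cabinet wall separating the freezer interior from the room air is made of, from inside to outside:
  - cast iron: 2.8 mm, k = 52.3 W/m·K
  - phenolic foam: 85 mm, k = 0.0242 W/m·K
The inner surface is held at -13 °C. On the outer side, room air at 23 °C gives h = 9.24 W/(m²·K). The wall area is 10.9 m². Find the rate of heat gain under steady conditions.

Thermal resistances in series:
R_cast iron = L/(kA) = 0.0028/(52.3×10.9) = 4.912×10^-6 K/W
R_phenolic foam = L/(kA) = 0.085/(0.0242×10.9) = 0.3222 K/W
R_outer film = 1/(h_o·A) = 1/(9.24×10.9) = 0.009929 K/W
R_total = 0.3322 K/W
Q = ΔT / R_total = 36 / 0.3322

Q ≈ 108 W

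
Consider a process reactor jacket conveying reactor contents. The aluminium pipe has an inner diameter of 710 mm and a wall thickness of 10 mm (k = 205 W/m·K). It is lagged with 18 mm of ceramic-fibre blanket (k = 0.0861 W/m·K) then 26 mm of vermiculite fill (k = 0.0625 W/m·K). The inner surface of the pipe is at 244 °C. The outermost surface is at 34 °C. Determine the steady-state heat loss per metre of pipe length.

Per-layer cylindrical resistances, series-summed:
R_aluminium pipe wall = ln(365/355)/(2π×205×1) = 2.157×10^-5 K/W
R_ceramic-fibre blanket = ln(383/365)/(2π×0.0861×1) = 0.08898 K/W
R_vermiculite fill = ln(409/383)/(2π×0.0625×1) = 0.1673 K/W
R_total = 0.2563 K/W
Q = ΔT/R_total = 210/0.2563

q′ ≈ 819 W/m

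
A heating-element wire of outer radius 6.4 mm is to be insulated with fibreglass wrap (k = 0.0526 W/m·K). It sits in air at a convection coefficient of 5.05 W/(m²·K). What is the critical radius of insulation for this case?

r_cr ≈ 10.4 mm

For a cylinder r_cr = k/h = 0.0526/5.05
r_cr = 10.4 mm; since the bare radius (6.4 mm) is below r_cr, adding a thin layer of insulation will *increase* heat loss.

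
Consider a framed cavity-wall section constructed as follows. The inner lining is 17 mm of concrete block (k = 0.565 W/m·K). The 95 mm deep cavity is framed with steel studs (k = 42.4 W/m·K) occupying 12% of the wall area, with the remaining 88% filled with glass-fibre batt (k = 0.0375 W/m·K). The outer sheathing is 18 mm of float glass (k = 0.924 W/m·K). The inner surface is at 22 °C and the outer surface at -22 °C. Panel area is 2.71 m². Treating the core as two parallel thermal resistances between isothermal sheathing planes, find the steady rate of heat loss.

Q ≈ 1750 W

Sheathing layers in series; stud and cavity paths in parallel between them.
R_inner = 0.017/(0.565×2.71) = 0.0111 K/W
R_stud  = 0.095/(42.4×0.12×2.71) = 0.00689 K/W
R_cav   = 0.095/(0.0375×0.88×2.71) = 1.062 K/W
1/R_core = 1/R_stud + 1/R_cav → R_core = 0.006845 K/W
R_outer = 0.018/(0.924×2.71) = 0.007188 K/W
R_total = 0.02514 K/W
Q = ΔT/R_total = 44/0.02514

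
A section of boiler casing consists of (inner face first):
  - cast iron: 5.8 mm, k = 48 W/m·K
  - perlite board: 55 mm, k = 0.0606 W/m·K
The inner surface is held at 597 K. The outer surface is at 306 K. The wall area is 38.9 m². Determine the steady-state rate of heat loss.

Q ≈ 12500 W

Using the resistance-network approach (series):
R_cast iron = L/(kA) = 0.0058/(48×38.9) = 3.106×10^-6 K/W
R_perlite board = L/(kA) = 0.055/(0.0606×38.9) = 0.02333 K/W
R_total = 0.02333 K/W
Q = ΔT / R_total = 291 / 0.02333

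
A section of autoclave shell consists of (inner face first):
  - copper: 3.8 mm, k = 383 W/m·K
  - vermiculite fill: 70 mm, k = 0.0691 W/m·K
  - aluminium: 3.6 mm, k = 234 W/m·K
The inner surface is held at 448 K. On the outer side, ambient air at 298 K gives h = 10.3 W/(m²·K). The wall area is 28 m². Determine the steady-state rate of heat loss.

Model the wall as resistances in series:
R_copper = L/(kA) = 0.0038/(383×28) = 3.543×10^-7 K/W
R_vermiculite fill = L/(kA) = 0.07/(0.0691×28) = 0.03618 K/W
R_aluminium = L/(kA) = 0.0036/(234×28) = 5.495×10^-7 K/W
R_outer film = 1/(h_o·A) = 1/(10.3×28) = 0.003467 K/W
R_total = 0.03965 K/W
Q = ΔT / R_total = 150 / 0.03965

Q ≈ 3780 W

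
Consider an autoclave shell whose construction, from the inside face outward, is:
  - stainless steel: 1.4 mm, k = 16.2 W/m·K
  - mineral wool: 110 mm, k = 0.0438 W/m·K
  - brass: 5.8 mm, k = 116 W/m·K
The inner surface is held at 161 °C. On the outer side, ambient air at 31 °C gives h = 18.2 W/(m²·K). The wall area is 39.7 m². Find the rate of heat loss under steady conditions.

Q ≈ 2010 W

Thermal resistances in series:
R_stainless steel = L/(kA) = 0.0014/(16.2×39.7) = 2.177×10^-6 K/W
R_mineral wool = L/(kA) = 0.11/(0.0438×39.7) = 0.06326 K/W
R_brass = L/(kA) = 0.0058/(116×39.7) = 1.259×10^-6 K/W
R_outer film = 1/(h_o·A) = 1/(18.2×39.7) = 0.001384 K/W
R_total = 0.06465 K/W
Q = ΔT / R_total = 130 / 0.06465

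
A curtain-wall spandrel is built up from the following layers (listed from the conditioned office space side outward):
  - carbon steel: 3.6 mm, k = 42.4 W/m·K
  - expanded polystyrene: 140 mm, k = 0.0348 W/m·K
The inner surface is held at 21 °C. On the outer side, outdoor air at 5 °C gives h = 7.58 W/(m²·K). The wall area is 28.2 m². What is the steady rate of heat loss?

Treating each layer as a thermal resistance in series:
R_carbon steel = L/(kA) = 0.0036/(42.4×28.2) = 3.011×10^-6 K/W
R_expanded polystyrene = L/(kA) = 0.14/(0.0348×28.2) = 0.1427 K/W
R_outer film = 1/(h_o·A) = 1/(7.58×28.2) = 0.004678 K/W
R_total = 0.1473 K/W
Q = ΔT / R_total = 16 / 0.1473

Q ≈ 109 W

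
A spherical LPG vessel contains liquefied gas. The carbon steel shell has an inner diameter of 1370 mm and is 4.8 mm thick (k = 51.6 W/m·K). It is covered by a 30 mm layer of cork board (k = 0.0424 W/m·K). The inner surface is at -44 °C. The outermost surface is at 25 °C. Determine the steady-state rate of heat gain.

Q ≈ 608 W

For a spherical shell R = (1/r₁ − 1/r₂)/(4πk); film R = 1/(h·4πr²). In series:
R_carbon steel shell = (1/0.685 − 1/0.6898)/(4π×51.6) = 1.567×10^-5 K/W
R_cork board = (1/0.6898 − 1/0.7198)/(4π×0.0424) = 0.1134 K/W
R_total = 0.1134 K/W
Q = ΔT/R_total = 69/0.1134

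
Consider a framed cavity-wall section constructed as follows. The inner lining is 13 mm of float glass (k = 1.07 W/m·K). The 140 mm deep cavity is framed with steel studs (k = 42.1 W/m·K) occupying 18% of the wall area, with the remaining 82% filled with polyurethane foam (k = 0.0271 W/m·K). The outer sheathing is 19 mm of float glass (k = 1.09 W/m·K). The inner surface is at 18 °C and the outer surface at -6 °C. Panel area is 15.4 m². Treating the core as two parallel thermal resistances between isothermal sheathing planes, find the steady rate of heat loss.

Q ≈ 7700 W

Sheathing layers in series; stud and cavity paths in parallel between them.
R_inner = 0.013/(1.07×15.4) = 7.889×10^-4 K/W
R_stud  = 0.14/(42.1×0.18×15.4) = 0.0012 K/W
R_cav   = 0.14/(0.0271×0.82×15.4) = 0.4091 K/W
1/R_core = 1/R_stud + 1/R_cav → R_core = 0.001196 K/W
R_outer = 0.019/(1.09×15.4) = 0.001132 K/W
R_total = 0.003117 K/W
Q = ΔT/R_total = 24/0.003117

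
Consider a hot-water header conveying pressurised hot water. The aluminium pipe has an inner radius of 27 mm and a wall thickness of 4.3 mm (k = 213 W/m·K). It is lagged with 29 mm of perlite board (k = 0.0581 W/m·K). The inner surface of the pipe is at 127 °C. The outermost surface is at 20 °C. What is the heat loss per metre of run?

q′ ≈ 59.6 W/m

Cylindrical conduction, so R = ln(r₂/r₁)/(2πkL) per layer, in series:
R_aluminium pipe wall = ln(31.3/27)/(2π×213×1) = 1.104×10^-4 K/W
R_perlite board = ln(60.3/31.3)/(2π×0.0581×1) = 1.796 K/W
R_total = 1.796 K/W
Q = ΔT/R_total = 107/1.796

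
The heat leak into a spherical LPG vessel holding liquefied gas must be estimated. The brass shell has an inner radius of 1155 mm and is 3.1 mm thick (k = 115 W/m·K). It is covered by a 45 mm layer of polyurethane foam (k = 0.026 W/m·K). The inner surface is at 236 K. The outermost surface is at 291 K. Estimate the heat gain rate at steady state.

Spherical conduction: R = (1/r_in − 1/r_out)/(4πk) per layer; series-sum.
R_brass shell = (1/1.155 − 1/1.1581)/(4π×115) = 1.604×10^-6 K/W
R_polyurethane foam = (1/1.1581 − 1/1.2031)/(4π×0.026) = 0.09885 K/W
R_total = 0.09885 K/W
Q = ΔT/R_total = 55/0.09885

Q ≈ 556 W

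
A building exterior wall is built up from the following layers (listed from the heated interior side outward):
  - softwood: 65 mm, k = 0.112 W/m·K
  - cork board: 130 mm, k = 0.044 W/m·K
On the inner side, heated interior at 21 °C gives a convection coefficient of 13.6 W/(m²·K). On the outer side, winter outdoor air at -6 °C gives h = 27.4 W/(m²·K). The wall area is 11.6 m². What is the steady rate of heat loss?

Treating each layer as a thermal resistance in series:
R_inner film = 1/(h_i·A) = 1/(13.6×11.6) = 0.006339 K/W
R_softwood = L/(kA) = 0.065/(0.112×11.6) = 0.05003 K/W
R_cork board = L/(kA) = 0.13/(0.044×11.6) = 0.2547 K/W
R_outer film = 1/(h_o·A) = 1/(27.4×11.6) = 0.003146 K/W
R_total = 0.3142 K/W
Q = ΔT / R_total = 27 / 0.3142

Q ≈ 85.9 W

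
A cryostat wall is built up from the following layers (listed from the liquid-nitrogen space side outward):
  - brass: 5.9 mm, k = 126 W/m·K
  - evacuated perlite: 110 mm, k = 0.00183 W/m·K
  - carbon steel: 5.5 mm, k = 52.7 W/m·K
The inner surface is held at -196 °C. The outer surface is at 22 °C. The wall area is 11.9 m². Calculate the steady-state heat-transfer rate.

Using the resistance-network approach (series):
R_brass = L/(kA) = 0.0059/(126×11.9) = 3.935×10^-6 K/W
R_evacuated perlite = L/(kA) = 0.11/(0.00183×11.9) = 5.051 K/W
R_carbon steel = L/(kA) = 0.0055/(52.7×11.9) = 8.77×10^-6 K/W
R_total = 5.051 K/W
Q = ΔT / R_total = 218 / 5.051

Q ≈ 43.2 W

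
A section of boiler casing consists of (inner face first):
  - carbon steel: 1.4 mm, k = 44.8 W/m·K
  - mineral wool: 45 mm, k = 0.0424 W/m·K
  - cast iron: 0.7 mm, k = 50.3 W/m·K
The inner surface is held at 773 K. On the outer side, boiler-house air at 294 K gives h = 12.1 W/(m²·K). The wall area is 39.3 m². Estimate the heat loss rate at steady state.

Q ≈ 16500 W

Series thermal resistances:
R_carbon steel = L/(kA) = 0.0014/(44.8×39.3) = 7.952×10^-7 K/W
R_mineral wool = L/(kA) = 0.045/(0.0424×39.3) = 0.02701 K/W
R_cast iron = L/(kA) = 0.0007/(50.3×39.3) = 3.541×10^-7 K/W
R_outer film = 1/(h_o·A) = 1/(12.1×39.3) = 0.002103 K/W
R_total = 0.02911 K/W
Q = ΔT / R_total = 479 / 0.02911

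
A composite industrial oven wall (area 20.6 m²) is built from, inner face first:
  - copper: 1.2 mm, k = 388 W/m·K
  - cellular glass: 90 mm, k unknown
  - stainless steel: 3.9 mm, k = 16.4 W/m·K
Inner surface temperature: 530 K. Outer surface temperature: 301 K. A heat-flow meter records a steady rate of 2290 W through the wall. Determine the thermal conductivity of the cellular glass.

k ≈ 0.0437 W/(m·K)

Thermal resistances in series:
R_copper = L/(kA) = 0.0012/(388×20.6) = 1.501×10^-7 K/W
R_stainless steel = L/(kA) = 0.0039/(16.4×20.6) = 1.154×10^-5 K/W
Sum of known resistances R_other = 1.169×10^-5 K/W
Total R = ΔT/Q = 229/2290 = 0.1 K/W
R_cellular glass = R_total − R_other = 0.09999 K/W
k = L/(R·A) = 0.09/(0.09999×20.6)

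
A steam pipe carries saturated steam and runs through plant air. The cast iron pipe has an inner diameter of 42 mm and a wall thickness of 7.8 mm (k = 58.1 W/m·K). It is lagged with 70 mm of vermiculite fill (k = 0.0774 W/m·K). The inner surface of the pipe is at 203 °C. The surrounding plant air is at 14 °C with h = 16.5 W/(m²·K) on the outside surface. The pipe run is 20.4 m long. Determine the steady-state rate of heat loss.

Per-layer cylindrical resistances, series-summed:
R_cast iron pipe wall = ln(28.8/21)/(2π×58.1×20.4) = 4.241×10^-5 K/W
R_vermiculite fill = ln(98.8/28.8)/(2π×0.0774×20.4) = 0.1243 K/W
R_outer film = 1/(h_o·2πr_oL) = 1/(16.5×2π×0.0988×20.4) = 0.004786 K/W
R_total = 0.1291 K/W
Q = ΔT/R_total = 189/0.1291

Q ≈ 1460 W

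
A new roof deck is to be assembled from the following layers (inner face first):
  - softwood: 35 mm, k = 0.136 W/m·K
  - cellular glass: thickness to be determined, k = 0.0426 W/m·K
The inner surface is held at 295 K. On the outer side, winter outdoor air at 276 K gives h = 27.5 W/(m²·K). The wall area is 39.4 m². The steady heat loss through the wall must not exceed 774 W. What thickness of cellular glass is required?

L ≈ 28.7 mm

Series thermal resistances:
R_softwood = L/(kA) = 0.035/(0.136×39.4) = 0.006532 K/W
R_outer film = 1/(h_o·A) = 1/(27.5×39.4) = 9.229×10^-4 K/W
Sum of the known resistances R_other = 0.007455 K/W
Required total resistance R_tot = ΔT/Q_allow = 19/774 = 0.02455 K/W
R_cellular glass = R_tot − R_other = 0.01709 K/W
L = R·k·A = 0.01709×0.0426×39.4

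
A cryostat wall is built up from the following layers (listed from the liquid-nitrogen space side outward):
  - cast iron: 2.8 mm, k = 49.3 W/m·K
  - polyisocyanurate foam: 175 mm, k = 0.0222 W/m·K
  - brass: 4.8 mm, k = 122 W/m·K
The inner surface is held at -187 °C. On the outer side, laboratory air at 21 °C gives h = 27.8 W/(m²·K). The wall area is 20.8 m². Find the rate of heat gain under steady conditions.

Model the wall as resistances in series:
R_cast iron = L/(kA) = 0.0028/(49.3×20.8) = 2.731×10^-6 K/W
R_polyisocyanurate foam = L/(kA) = 0.175/(0.0222×20.8) = 0.379 K/W
R_brass = L/(kA) = 0.0048/(122×20.8) = 1.892×10^-6 K/W
R_outer film = 1/(h_o·A) = 1/(27.8×20.8) = 0.001729 K/W
R_total = 0.3807 K/W
Q = ΔT / R_total = 208 / 0.3807

Q ≈ 546 W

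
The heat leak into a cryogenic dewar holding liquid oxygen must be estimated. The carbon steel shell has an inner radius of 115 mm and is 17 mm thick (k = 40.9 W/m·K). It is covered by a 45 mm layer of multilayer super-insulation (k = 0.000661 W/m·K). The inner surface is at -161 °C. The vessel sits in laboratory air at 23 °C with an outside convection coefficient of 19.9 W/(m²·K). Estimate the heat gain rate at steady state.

Q ≈ 0.793 W

Spherical conduction: R = (1/r_in − 1/r_out)/(4πk) per layer; series-sum.
R_carbon steel shell = (1/0.115 − 1/0.132)/(4π×40.9) = 0.002179 K/W
R_multilayer super-insulation = (1/0.132 − 1/0.177)/(4π×0.000661) = 231.9 K/W
R_outer film = 1/(h·4πr_o²) = 1/(19.9×4π×0.177²) = 0.1276 K/W
R_total = 232 K/W
Q = ΔT/R_total = 184/232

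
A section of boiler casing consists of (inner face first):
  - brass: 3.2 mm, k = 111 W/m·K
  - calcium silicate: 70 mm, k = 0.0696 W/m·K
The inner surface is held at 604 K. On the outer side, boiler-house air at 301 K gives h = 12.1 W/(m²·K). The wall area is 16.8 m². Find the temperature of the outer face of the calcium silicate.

Series thermal resistances:
R_brass = L/(kA) = 0.0032/(111×16.8) = 1.716×10^-6 K/W
R_calcium silicate = L/(kA) = 0.07/(0.0696×16.8) = 0.05987 K/W
R_outer film = 1/(h_o·A) = 1/(12.1×16.8) = 0.004919 K/W
R_total = 0.06479 K/W;  Q = ΔT/R_total = 303/0.06479 = 4677 W
T_interface = T_inner − Q·ΣR(inner→interface) = 604 − 4680×0.05987

T ≈ 324 K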